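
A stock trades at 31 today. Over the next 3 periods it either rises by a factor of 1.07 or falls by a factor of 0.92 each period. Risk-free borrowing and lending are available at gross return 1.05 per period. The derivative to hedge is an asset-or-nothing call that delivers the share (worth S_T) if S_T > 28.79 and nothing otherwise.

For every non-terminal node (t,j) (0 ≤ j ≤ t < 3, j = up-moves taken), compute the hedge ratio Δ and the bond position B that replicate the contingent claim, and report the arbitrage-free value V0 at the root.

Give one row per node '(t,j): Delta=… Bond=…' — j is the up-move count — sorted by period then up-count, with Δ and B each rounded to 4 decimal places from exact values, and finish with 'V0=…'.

(0,0): Delta=2.2520 Bond=-39.9822
(1,0): Delta=6.3000 Bond=-157.4299
(1,1): Delta=1.7165 Bond=-24.2200
(2,0): Delta=0.0000 Bond=0.0000
(2,1): Delta=7.1333 Bond=-190.7323
(2,2): Delta=1.0000 Bond=0.0000
V0=29.8296

Risk-neutral probability p* = (R−d)/(u−d) = (1.05−0.92)/(1.07−0.92) = 0.8667.
Terminal payoffs: V(3,0)=0.0000, V(3,1)=0.0000, V(3,2)=32.6525, V(3,3)=37.9763
(2,0): S=26.2384. Δ = (V_up−V_dn)/(S_up−S_dn) = (0.0000−0.0000)/(28.0751−24.1393) = 0.0000. V = [p*·0.0000 + (1−p*)·0.0000]/1.05 = 0.0000. B = V − Δ·S = 0.0000.
(2,1): S=30.5164. Δ = (V_up−V_dn)/(S_up−S_dn) = (32.6525−0.0000)/(32.6525−28.0751) = 7.1333. V = [p*·32.6525 + (1−p*)·0.0000]/1.05 = 26.9513. B = V − Δ·S = -190.7323.
(2,2): S=35.4919. Δ = (V_up−V_dn)/(S_up−S_dn) = (37.9763−32.6525)/(37.9763−32.6525) = 1.0000. V = [p*·37.9763 + (1−p*)·32.6525]/1.05 = 35.4919. B = V − Δ·S = 0.0000.
(1,0): S=28.5200. Δ = (V_up−V_dn)/(S_up−S_dn) = (26.9513−0.0000)/(30.5164−26.2384) = 6.3000. V = [p*·26.9513 + (1−p*)·0.0000]/1.05 = 22.2455. B = V − Δ·S = -157.4299.
(1,1): S=33.1700. Δ = (V_up−V_dn)/(S_up−S_dn) = (35.4919−26.9513)/(35.4919−30.5164) = 1.7165. V = [p*·35.4919 + (1−p*)·26.9513]/1.05 = 32.7173. B = V − Δ·S = -24.2200.
(0,0): S=31.0000. Δ = (V_up−V_dn)/(S_up−S_dn) = (32.7173−22.2455)/(33.1700−28.5200) = 2.2520. V = [p*·32.7173 + (1−p*)·22.2455]/1.05 = 29.8296. B = V − Δ·S = -39.9822.
Each (Δ,B) replicates both successor values, so the strategy is self-financing and V0 is arbitrage-free.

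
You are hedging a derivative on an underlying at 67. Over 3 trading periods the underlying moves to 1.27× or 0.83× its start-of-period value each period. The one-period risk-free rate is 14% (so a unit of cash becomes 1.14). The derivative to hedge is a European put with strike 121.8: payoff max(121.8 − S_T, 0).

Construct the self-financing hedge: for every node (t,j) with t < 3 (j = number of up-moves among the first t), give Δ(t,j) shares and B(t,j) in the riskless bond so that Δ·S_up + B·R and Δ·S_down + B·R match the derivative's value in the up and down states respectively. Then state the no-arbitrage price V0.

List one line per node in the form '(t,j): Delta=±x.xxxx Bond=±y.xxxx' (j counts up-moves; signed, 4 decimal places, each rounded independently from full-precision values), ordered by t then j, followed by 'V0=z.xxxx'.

(0,0): Delta=-0.7999 Bond=72.4521
(1,0): Delta=-1.0000 Bond=93.7211
(1,1): Delta=-0.7451 Bond=77.9298
(2,0): Delta=-1.0000 Bond=106.8421
(2,1): Delta=-1.0000 Bond=106.8421
(2,2): Delta=-0.6752 Bond=81.2907
V0=18.8566

Risk-neutral probability p* = (R−d)/(u−d) = (1.14−0.83)/(1.27−0.83) = 0.7045.
At expiry t=3: V(3,0)=83.4903, V(3,1)=63.1815, V(3,2)=32.1066, V(3,3)=0.0000
(2,0): S=46.1563. Δ = (V_up−V_dn)/(S_up−S_dn) = (63.1815−83.4903)/(58.6185−38.3097) = -1.0000. V = [p*·63.1815 + (1−p*)·83.4903]/1.14 = 60.6858. B = V − Δ·S = 106.8421.
(2,1): S=70.6247. Δ = (V_up−V_dn)/(S_up−S_dn) = (32.1066−63.1815)/(89.6934−58.6185) = -1.0000. V = [p*·32.1066 + (1−p*)·63.1815]/1.14 = 36.2174. B = V − Δ·S = 106.8421.
(2,2): S=108.0643. Δ = (V_up−V_dn)/(S_up−S_dn) = (0.0000−32.1066)/(137.2417−89.6934) = -0.6752. V = [p*·0.0000 + (1−p*)·32.1066]/1.14 = 8.3211. B = V − Δ·S = 81.2907.
(1,0): S=55.6100. Δ = (V_up−V_dn)/(S_up−S_dn) = (36.2174−60.6858)/(70.6247−46.1563) = -1.0000. V = [p*·36.2174 + (1−p*)·60.6858]/1.14 = 38.1111. B = V − Δ·S = 93.7211.
(1,1): S=85.0900. Δ = (V_up−V_dn)/(S_up−S_dn) = (8.3211−36.2174)/(108.0643−70.6247) = -0.7451. V = [p*·8.3211 + (1−p*)·36.2174]/1.14 = 14.5291. B = V − Δ·S = 77.9298.
(0,0): S=67.0000. Δ = (V_up−V_dn)/(S_up−S_dn) = (14.5291−38.1111)/(85.0900−55.6100) = -0.7999. V = [p*·14.5291 + (1−p*)·38.1111]/1.14 = 18.8566. B = V − Δ·S = 72.4521.
Each (Δ,B) replicates both successor values, so the strategy is self-financing and V0 is arbitrage-free.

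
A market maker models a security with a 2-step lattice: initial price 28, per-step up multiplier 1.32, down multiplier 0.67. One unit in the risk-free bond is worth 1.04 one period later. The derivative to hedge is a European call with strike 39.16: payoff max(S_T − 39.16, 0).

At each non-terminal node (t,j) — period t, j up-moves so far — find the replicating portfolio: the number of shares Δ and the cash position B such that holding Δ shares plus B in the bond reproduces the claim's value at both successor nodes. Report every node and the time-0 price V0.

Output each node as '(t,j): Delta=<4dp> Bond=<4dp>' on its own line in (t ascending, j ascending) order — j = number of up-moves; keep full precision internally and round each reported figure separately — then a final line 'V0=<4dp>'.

Under the risk-neutral measure, an up-move has probability p* = (R−d)/(u−d) = 0.5692 and values discount at R = 1.04.
Payoff layer (t=2): V(2,0)=0.0000, V(2,1)=0.0000, V(2,2)=9.6272
Node (1,0) S=18.7600: V=(p*·0.0000+(1−p*)·0.0000)/1.04=0.0000; Δ=(0.0000−0.0000)/(24.7632−12.5692)=0.0000; B=V−Δ·S=0.0000
Node (1,1) S=36.9600: V=(p*·9.6272+(1−p*)·0.0000)/1.04=5.2693; Δ=(9.6272−0.0000)/(48.7872−24.7632)=0.4007; B=V−Δ·S=-9.5418
Node (0,0) S=28.0000: V=(p*·5.2693+(1−p*)·0.0000)/1.04=2.8841; Δ=(5.2693−0.0000)/(36.9600−18.7600)=0.2895; B=V−Δ·S=-5.2226
Root portfolio cost Δ·28+B reproduces V0=2.8841.

(0,0): Delta=0.2895 Bond=-5.2226
(1,0): Delta=0.0000 Bond=0.0000
(1,1): Delta=0.4007 Bond=-9.5418
V0=2.8841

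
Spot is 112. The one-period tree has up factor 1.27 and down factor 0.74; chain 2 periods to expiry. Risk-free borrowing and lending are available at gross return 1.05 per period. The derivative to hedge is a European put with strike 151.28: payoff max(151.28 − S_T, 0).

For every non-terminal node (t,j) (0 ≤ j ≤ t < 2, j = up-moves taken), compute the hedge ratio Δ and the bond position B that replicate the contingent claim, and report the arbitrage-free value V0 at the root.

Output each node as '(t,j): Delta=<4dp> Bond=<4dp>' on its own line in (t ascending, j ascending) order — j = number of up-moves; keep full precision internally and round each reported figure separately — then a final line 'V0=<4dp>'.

(0,0): Delta=-0.7244 Bond=115.4639
(1,0): Delta=-1.0000 Bond=144.0762
(1,1): Delta=-0.6105 Bond=105.0287
V0=34.3276

No-arbitrage ⇒ martingale measure with p* = (R−d)/(u−d) = 0.5849.
Payoff layer (t=2): V(2,0)=89.9488, V(2,1)=46.0224, V(2,2)=0.0000
  t=1,j=0: stock 82.8800 → up 105.2576 (V=46.0224), down 61.3312 (V=89.9488). Price 61.1962; hedge Δ=-1.0000, bond B=144.0762.
  t=1,j=1: stock 142.2400 → up 180.6448 (V=0.0000), down 105.2576 (V=46.0224). Price 18.1939; hedge Δ=-0.6105, bond B=105.0287.
  t=0,j=0: stock 112.0000 → up 142.2400 (V=18.1939), down 82.8800 (V=61.1962). Price 34.3276; hedge Δ=-0.7244, bond B=115.4639.
The time-0 hedge costs 34.3276, which is the no-arbitrage price.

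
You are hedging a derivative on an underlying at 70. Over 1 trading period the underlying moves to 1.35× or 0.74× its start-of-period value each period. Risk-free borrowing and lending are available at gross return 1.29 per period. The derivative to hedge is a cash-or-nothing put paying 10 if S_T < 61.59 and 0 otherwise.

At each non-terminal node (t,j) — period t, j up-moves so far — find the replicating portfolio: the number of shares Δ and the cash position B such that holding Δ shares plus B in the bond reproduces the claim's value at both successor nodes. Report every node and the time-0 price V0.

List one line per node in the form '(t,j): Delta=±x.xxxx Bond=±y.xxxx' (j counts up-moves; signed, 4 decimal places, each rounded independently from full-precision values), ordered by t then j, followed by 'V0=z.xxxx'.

(0,0): Delta=-0.2342 Bond=17.1559
V0=0.7625

The replicating-portfolio and risk-neutral prices coincide; use p* = (1.29−0.74)/(1.35−0.74) = 0.9016 for the latter.
At expiry t=1: V(1,0)=10.0000, V(1,1)=0.0000
(0,0): S=70.0000. Δ = (V_up−V_dn)/(S_up−S_dn) = (0.0000−10.0000)/(94.5000−51.8000) = -0.2342. V = [p*·0.0000 + (1−p*)·10.0000]/1.29 = 0.7625. B = V − Δ·S = 17.1559.
Self-financing check: at every node Δ·S+B equals the discounted successor values.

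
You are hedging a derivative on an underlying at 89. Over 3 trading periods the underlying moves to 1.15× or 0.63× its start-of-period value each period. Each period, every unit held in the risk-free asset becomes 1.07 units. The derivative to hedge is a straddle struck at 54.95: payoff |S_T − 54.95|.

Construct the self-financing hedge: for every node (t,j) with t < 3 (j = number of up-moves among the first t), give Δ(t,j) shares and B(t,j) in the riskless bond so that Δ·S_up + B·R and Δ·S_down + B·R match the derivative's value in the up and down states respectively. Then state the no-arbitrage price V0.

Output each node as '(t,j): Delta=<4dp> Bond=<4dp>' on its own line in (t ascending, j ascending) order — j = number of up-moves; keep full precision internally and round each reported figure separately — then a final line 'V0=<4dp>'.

The replicating-portfolio and risk-neutral prices coincide; use p* = (1.07−0.63)/(1.15−0.63) = 0.8462 for the latter.
Payoff layer (t=3): V(3,0)=32.6958, V(3,1)=14.3273, V(3,2)=19.2026, V(3,3)=80.4079
Node (2,0) S=35.3241: V=(p*·14.3273+(1−p*)·32.6958)/1.07=16.0310; Δ=(14.3273−32.6958)/(40.6227−22.2542)=-1.0000; B=V−Δ·S=51.3551
Node (2,1) S=64.4805: V=(p*·19.2026+(1−p*)·14.3273)/1.07=17.2454; Δ=(19.2026−14.3273)/(74.1526−40.6227)=0.1454; B=V−Δ·S=7.8698
Node (2,2) S=117.7025: V=(p*·80.4079+(1−p*)·19.2026)/1.07=66.3474; Δ=(80.4079−19.2026)/(135.3579−74.1526)=1.0000; B=V−Δ·S=-51.3551
Node (1,0) S=56.0700: V=(p*·17.2454+(1−p*)·16.0310)/1.07=15.9426; Δ=(17.2454−16.0310)/(64.4805−35.3241)=0.0416; B=V−Δ·S=13.6073
Node (1,1) S=102.3500: V=(p*·66.3474+(1−p*)·17.2454)/1.07=54.9469; Δ=(66.3474−17.2454)/(117.7025−64.4805)=0.9226; B=V−Δ·S=-39.4800
Node (0,0) S=89.0000: V=(p*·54.9469+(1−p*)·15.9426)/1.07=45.7442; Δ=(54.9469−15.9426)/(102.3500−56.0700)=0.8428; B=V−Δ·S=-29.2642
Self-financing check: at every node Δ·S+B equals the discounted successor values.

(0,0): Delta=0.8428 Bond=-29.2642
(1,0): Delta=0.0416 Bond=13.6073
(1,1): Delta=0.9226 Bond=-39.4800
(2,0): Delta=-1.0000 Bond=51.3551
(2,1): Delta=0.1454 Bond=7.8698
(2,2): Delta=1.0000 Bond=-51.3551
V0=45.7442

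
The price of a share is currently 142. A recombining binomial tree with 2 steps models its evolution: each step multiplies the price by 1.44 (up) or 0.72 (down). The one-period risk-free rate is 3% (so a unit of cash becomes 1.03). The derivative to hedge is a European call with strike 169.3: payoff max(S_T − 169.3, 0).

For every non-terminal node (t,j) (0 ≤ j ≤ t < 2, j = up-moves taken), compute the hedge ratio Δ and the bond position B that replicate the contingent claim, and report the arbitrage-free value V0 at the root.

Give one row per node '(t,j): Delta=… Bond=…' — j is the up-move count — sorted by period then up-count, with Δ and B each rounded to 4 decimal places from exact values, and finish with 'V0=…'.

(0,0): Delta=0.5117 Bond=-50.7914
(1,0): Delta=0.0000 Bond=0.0000
(1,1): Delta=0.8501 Bond=-121.5060
V0=21.8685

Under the risk-neutral measure, an up-move has probability p* = (R−d)/(u−d) = 0.4306 and values discount at R = 1.03.
Payoff layer (t=2): V(2,0)=0.0000, V(2,1)=0.0000, V(2,2)=125.1512
Node (1,0) S=102.2400: V=(p*·0.0000+(1−p*)·0.0000)/1.03=0.0000; Δ=(0.0000−0.0000)/(147.2256−73.6128)=0.0000; B=V−Δ·S=0.0000
Node (1,1) S=204.4800: V=(p*·125.1512+(1−p*)·0.0000)/1.03=52.3151; Δ=(125.1512−0.0000)/(294.4512−147.2256)=0.8501; B=V−Δ·S=-121.5060
Node (0,0) S=142.0000: V=(p*·52.3151+(1−p*)·0.0000)/1.03=21.8685; Δ=(52.3151−0.0000)/(204.4800−102.2400)=0.5117; B=V−Δ·S=-50.7914
Each (Δ,B) replicates both successor values, so the strategy is self-financing and V0 is arbitrage-free.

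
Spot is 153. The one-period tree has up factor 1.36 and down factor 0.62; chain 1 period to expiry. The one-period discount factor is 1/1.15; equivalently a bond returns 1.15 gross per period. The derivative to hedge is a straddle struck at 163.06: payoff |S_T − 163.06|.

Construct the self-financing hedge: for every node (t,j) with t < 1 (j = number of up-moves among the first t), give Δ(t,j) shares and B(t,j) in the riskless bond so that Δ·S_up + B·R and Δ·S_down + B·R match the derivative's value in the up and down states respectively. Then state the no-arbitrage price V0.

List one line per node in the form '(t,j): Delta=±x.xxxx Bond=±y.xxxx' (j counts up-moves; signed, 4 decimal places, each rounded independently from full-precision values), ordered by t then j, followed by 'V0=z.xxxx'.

(0,0): Delta=-0.2047 Bond=76.1922
V0=44.8679

Under the risk-neutral measure, an up-move has probability p* = (R−d)/(u−d) = 0.7162 and values discount at R = 1.15.
Terminal payoffs: V(1,0)=68.2000, V(1,1)=45.0200
  t=0,j=0: stock 153.0000 → up 208.0800 (V=45.0200), down 94.8600 (V=68.2000). Price 44.8679; hedge Δ=-0.2047, bond B=76.1922.
Check: Δ(0,0)·S0 + B(0,0) = 44.8679 = V0.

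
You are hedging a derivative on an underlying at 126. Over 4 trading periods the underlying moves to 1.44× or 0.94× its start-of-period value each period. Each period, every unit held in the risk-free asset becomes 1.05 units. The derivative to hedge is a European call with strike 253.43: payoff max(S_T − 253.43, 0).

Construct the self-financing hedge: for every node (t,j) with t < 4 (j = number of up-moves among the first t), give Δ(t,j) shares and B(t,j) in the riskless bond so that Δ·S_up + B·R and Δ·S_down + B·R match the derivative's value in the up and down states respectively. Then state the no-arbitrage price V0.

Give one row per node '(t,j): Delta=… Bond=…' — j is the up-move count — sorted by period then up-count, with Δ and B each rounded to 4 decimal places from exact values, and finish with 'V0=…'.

(0,0): Delta=0.1831 Bond=-19.7774
(1,0): Delta=0.0743 Bond=-7.8783
(1,1): Delta=0.4350 Bond=-66.4602
(2,0): Delta=0.0000 Bond=0.0000
(2,1): Delta=0.2463 Bond=-37.6010
(2,2): Delta=0.8717 Bond=-183.8837
(3,0): Delta=0.0000 Bond=0.0000
(3,1): Delta=0.0000 Bond=0.0000
(3,2): Delta=0.8162 Bond=-179.4593
(3,3): Delta=1.0000 Bond=-241.3619
V0=3.2952

The replicating-portfolio and risk-neutral prices coincide; use p* = (1.05−0.94)/(1.44−0.94) = 0.2200 for the latter.
Terminal values V(4,·): V(4,0)=0.0000, V(4,1)=0.0000, V(4,2)=0.0000, V(4,3)=100.2299, V(4,4)=288.3469
Node (3,0) S=104.6536: V=(p*·0.0000+(1−p*)·0.0000)/1.05=0.0000; Δ=(0.0000−0.0000)/(150.7012−98.3744)=0.0000; B=V−Δ·S=0.0000
Node (3,1) S=160.3204: V=(p*·0.0000+(1−p*)·0.0000)/1.05=0.0000; Δ=(0.0000−0.0000)/(230.8614−150.7012)=0.0000; B=V−Δ·S=0.0000
Node (3,2) S=245.5972: V=(p*·100.2299+(1−p*)·0.0000)/1.05=21.0006; Δ=(100.2299−0.0000)/(353.6599−230.8614)=0.8162; B=V−Δ·S=-179.4593
Node (3,3) S=376.2340: V=(p*·288.3469+(1−p*)·100.2299)/1.05=134.8721; Δ=(288.3469−100.2299)/(541.7769−353.6599)=1.0000; B=V−Δ·S=-241.3619
Node (2,0) S=111.3336: V=(p*·0.0000+(1−p*)·0.0000)/1.05=0.0000; Δ=(0.0000−0.0000)/(160.3204−104.6536)=0.0000; B=V−Δ·S=0.0000
Node (2,1) S=170.5536: V=(p*·21.0006+(1−p*)·0.0000)/1.05=4.4001; Δ=(21.0006−0.0000)/(245.5972−160.3204)=0.2463; B=V−Δ·S=-37.6010
Node (2,2) S=261.2736: V=(p*·134.8721+(1−p*)·21.0006)/1.05=43.8593; Δ=(134.8721−21.0006)/(376.2340−245.5972)=0.8717; B=V−Δ·S=-183.8837
Node (1,0) S=118.4400: V=(p*·4.4001+(1−p*)·0.0000)/1.05=0.9219; Δ=(4.4001−0.0000)/(170.5536−111.3336)=0.0743; B=V−Δ·S=-7.8783
Node (1,1) S=181.4400: V=(p*·43.8593+(1−p*)·4.4001)/1.05=12.4582; Δ=(43.8593−4.4001)/(261.2736−170.5536)=0.4350; B=V−Δ·S=-66.4602
Node (0,0) S=126.0000: V=(p*·12.4582+(1−p*)·0.9219)/1.05=3.2952; Δ=(12.4582−0.9219)/(181.4400−118.4400)=0.1831; B=V−Δ·S=-19.7774
Each (Δ,B) replicates both successor values, so the strategy is self-financing and V0 is arbitrage-free.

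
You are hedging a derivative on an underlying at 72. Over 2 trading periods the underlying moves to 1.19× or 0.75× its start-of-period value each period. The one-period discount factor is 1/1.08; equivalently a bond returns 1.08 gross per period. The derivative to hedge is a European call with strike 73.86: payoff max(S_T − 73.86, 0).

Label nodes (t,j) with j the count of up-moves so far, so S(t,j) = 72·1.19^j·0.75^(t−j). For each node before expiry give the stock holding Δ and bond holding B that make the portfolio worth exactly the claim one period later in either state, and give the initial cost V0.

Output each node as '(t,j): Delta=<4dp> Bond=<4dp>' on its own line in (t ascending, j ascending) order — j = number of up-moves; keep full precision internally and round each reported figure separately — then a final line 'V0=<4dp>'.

(0,0): Delta=0.6160 Bond=-30.7976
(1,0): Delta=0.0000 Bond=0.0000
(1,1): Delta=0.7454 Bond=-44.3485
V0=13.5509

Under the risk-neutral measure, an up-move has probability p* = (R−d)/(u−d) = 0.7500 and values discount at R = 1.08.
Terminal payoffs: V(2,0)=0.0000, V(2,1)=0.0000, V(2,2)=28.0992
(1,0): S=54.0000. Δ = (V_up−V_dn)/(S_up−S_dn) = (0.0000−0.0000)/(64.2600−40.5000) = 0.0000. V = [p*·0.0000 + (1−p*)·0.0000]/1.08 = 0.0000. B = V − Δ·S = 0.0000.
(1,1): S=85.6800. Δ = (V_up−V_dn)/(S_up−S_dn) = (28.0992−0.0000)/(101.9592−64.2600) = 0.7454. V = [p*·28.0992 + (1−p*)·0.0000]/1.08 = 19.5133. B = V − Δ·S = -44.3485.
(0,0): S=72.0000. Δ = (V_up−V_dn)/(S_up−S_dn) = (19.5133−0.0000)/(85.6800−54.0000) = 0.6160. V = [p*·19.5133 + (1−p*)·0.0000]/1.08 = 13.5509. B = V − Δ·S = -30.7976.
Each (Δ,B) replicates both successor values, so the strategy is self-financing and V0 is arbitrage-free.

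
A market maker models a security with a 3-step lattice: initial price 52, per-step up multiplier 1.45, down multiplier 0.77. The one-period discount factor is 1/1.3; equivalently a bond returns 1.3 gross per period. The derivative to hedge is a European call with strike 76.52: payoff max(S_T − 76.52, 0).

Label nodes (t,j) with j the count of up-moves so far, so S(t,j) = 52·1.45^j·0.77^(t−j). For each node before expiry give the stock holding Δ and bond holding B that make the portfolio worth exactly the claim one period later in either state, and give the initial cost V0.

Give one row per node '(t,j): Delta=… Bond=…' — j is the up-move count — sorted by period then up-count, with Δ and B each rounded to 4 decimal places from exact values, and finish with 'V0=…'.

(0,0): Delta=0.7999 Bond=-22.5165
(1,0): Delta=0.1688 Bond=-4.0024
(1,1): Delta=0.8947 Bond=-36.4231
(2,0): Delta=0.0000 Bond=0.0000
(2,1): Delta=0.1941 Bond=-6.6757
(2,2): Delta=1.0000 Bond=-58.8615
V0=19.0762

The replicating-portfolio and risk-neutral prices coincide; use p* = (1.3−0.77)/(1.45−0.77) = 0.7794 for the latter.
At expiry t=3: V(3,0)=0.0000, V(3,1)=0.0000, V(3,2)=7.6641, V(3,3)=82.0085
Node (2,0) S=30.8308: V=(p*·0.0000+(1−p*)·0.0000)/1.3=0.0000; Δ=(0.0000−0.0000)/(44.7047−23.7397)=0.0000; B=V−Δ·S=0.0000
Node (2,1) S=58.0580: V=(p*·7.6641+(1−p*)·0.0000)/1.3=4.5950; Δ=(7.6641−0.0000)/(84.1841−44.7047)=0.1941; B=V−Δ·S=-6.6757
Node (2,2) S=109.3300: V=(p*·82.0085+(1−p*)·7.6641)/1.3=50.4685; Δ=(82.0085−7.6641)/(158.5285−84.1841)=1.0000; B=V−Δ·S=-58.8615
Node (1,0) S=40.0400: V=(p*·4.5950+(1−p*)·0.0000)/1.3=2.7549; Δ=(4.5950−0.0000)/(58.0580−30.8308)=0.1688; B=V−Δ·S=-4.0024
Node (1,1) S=75.4000: V=(p*·50.4685+(1−p*)·4.5950)/1.3=31.0379; Δ=(50.4685−4.5950)/(109.3300−58.0580)=0.8947; B=V−Δ·S=-36.4231
Node (0,0) S=52.0000: V=(p*·31.0379+(1−p*)·2.7549)/1.3=19.0762; Δ=(31.0379−2.7549)/(75.4000−40.0400)=0.7999; B=V−Δ·S=-22.5165
Each (Δ,B) replicates both successor values, so the strategy is self-financing and V0 is arbitrage-free.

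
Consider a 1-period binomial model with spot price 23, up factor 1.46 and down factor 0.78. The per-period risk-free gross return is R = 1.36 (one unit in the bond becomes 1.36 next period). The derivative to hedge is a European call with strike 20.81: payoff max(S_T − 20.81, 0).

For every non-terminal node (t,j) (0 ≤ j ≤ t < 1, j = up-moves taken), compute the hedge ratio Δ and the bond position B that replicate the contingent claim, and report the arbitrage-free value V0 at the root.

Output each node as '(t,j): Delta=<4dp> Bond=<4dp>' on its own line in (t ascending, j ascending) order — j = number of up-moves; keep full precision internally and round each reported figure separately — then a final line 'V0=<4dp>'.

Under the risk-neutral measure, an up-move has probability p* = (R−d)/(u−d) = 0.8529 and values discount at R = 1.36.
Terminal values V(1,·): V(1,0)=0.0000, V(1,1)=12.7700
Node (0,0) S=23.0000: V=(p*·12.7700+(1−p*)·0.0000)/1.36=8.0089; Δ=(12.7700−0.0000)/(33.5800−17.9400)=0.8165; B=V−Δ·S=-10.7705
Self-financing check: at every node Δ·S+B equals the discounted successor values.

(0,0): Delta=0.8165 Bond=-10.7705
V0=8.0089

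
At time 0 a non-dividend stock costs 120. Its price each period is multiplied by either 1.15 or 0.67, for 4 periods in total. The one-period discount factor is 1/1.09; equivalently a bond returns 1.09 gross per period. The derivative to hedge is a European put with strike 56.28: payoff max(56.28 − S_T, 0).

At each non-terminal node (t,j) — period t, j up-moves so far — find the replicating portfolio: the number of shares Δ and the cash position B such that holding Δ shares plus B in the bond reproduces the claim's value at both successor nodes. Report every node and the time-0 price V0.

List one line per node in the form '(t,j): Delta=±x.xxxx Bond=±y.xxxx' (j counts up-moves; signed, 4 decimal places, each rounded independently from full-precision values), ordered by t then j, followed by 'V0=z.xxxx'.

Since d<R<u, set p* = (R−d)/(u−d) = 0.8750; price each node as the discounted p*-expectation of its children.
Terminal values V(4,·): V(4,0)=32.0987, V(4,1)=14.7747, V(4,2)=0.0000, V(4,3)=0.0000, V(4,4)=0.0000
  t=3,j=0: stock 36.0916 → up 41.5053 (V=14.7747), down 24.1813 (V=32.0987). Price 15.5415; hedge Δ=-1.0000, bond B=51.6330.
  t=3,j=1: stock 61.9482 → up 71.2404 (V=0.0000), down 41.5053 (V=14.7747). Price 1.6943; hedge Δ=-0.4969, bond B=32.4750.
  t=3,j=2: stock 106.3290 → up 122.2783 (V=0.0000), down 71.2404 (V=0.0000). Price 0.0000; hedge Δ=0.0000, bond B=0.0000.
  t=3,j=3: stock 182.5050 → up 209.8807 (V=0.0000), down 122.2783 (V=0.0000). Price 0.0000; hedge Δ=0.0000, bond B=0.0000.
  t=2,j=0: stock 53.8680 → up 61.9482 (V=1.6943), down 36.0916 (V=15.5415). Price 3.1424; hedge Δ=-0.5355, bond B=31.9906.
  t=2,j=1: stock 92.4600 → up 106.3290 (V=0.0000), down 61.9482 (V=1.6943). Price 0.1943; hedge Δ=-0.0382, bond B=3.7242.
  t=2,j=2: stock 158.7000 → up 182.5050 (V=0.0000), down 106.3290 (V=0.0000). Price 0.0000; hedge Δ=0.0000, bond B=0.0000.
  t=1,j=0: stock 80.4000 → up 92.4600 (V=0.1943), down 53.8680 (V=3.1424). Price 0.5163; hedge Δ=-0.0764, bond B=6.6583.
  t=1,j=1: stock 138.0000 → up 158.7000 (V=0.0000), down 92.4600 (V=0.1943). Price 0.0223; hedge Δ=-0.0029, bond B=0.4271.
  t=0,j=0: stock 120.0000 → up 138.0000 (V=0.0223), down 80.4000 (V=0.5163). Price 0.0771; hedge Δ=-0.0086, bond B=1.1064.
The time-0 hedge costs 0.0771, which is the no-arbitrage price.

(0,0): Delta=-0.0086 Bond=1.1064
(1,0): Delta=-0.0764 Bond=6.6583
(1,1): Delta=-0.0029 Bond=0.4271
(2,0): Delta=-0.5355 Bond=31.9906
(2,1): Delta=-0.0382 Bond=3.7242
(2,2): Delta=0.0000 Bond=0.0000
(3,0): Delta=-1.0000 Bond=51.6330
(3,1): Delta=-0.4969 Bond=32.4750
(3,2): Delta=0.0000 Bond=0.0000
(3,3): Delta=0.0000 Bond=0.0000
V0=0.0771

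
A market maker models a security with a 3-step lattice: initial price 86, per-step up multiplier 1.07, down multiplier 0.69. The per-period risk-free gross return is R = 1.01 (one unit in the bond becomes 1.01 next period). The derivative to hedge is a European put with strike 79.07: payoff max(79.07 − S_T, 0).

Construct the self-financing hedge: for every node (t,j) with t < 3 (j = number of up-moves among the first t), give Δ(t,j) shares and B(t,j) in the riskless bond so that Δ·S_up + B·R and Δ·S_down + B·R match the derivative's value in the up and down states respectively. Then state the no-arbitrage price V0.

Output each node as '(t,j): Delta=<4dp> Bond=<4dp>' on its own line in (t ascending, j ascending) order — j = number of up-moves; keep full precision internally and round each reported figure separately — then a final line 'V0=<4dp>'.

No-arbitrage ⇒ martingale measure with p* = (R−d)/(u−d) = 0.8421.
Terminal payoffs: V(3,0)=50.8182, V(3,1)=35.2593, V(3,2)=11.1316, V(3,3)=0.0000
Node (2,0) S=40.9446: V=(p*·35.2593+(1−p*)·50.8182)/1.01=37.3425; Δ=(35.2593−50.8182)/(43.8107−28.2518)=-1.0000; B=V−Δ·S=78.2871
Node (2,1) S=63.4938: V=(p*·11.1316+(1−p*)·35.2593)/1.01=14.7933; Δ=(11.1316−35.2593)/(67.9384−43.8107)=-1.0000; B=V−Δ·S=78.2871
Node (2,2) S=98.4614: V=(p*·0.0000+(1−p*)·11.1316)/1.01=1.7402; Δ=(0.0000−11.1316)/(105.3537−67.9384)=-0.2975; B=V−Δ·S=31.0340
Node (1,0) S=59.3400: V=(p*·14.7933+(1−p*)·37.3425)/1.01=18.1720; Δ=(14.7933−37.3425)/(63.4938−40.9446)=-1.0000; B=V−Δ·S=77.5120
Node (1,1) S=92.0200: V=(p*·1.7402+(1−p*)·14.7933)/1.01=3.7636; Δ=(1.7402−14.7933)/(98.4614−63.4938)=-0.3733; B=V−Δ·S=38.1139
Node (0,0) S=86.0000: V=(p*·3.7636+(1−p*)·18.1720)/1.01=5.9788; Δ=(3.7636−18.1720)/(92.0200−59.3400)=-0.4409; B=V−Δ·S=43.8957
Self-financing check: at every node Δ·S+B equals the discounted successor values.

(0,0): Delta=-0.4409 Bond=43.8957
(1,0): Delta=-1.0000 Bond=77.5120
(1,1): Delta=-0.3733 Bond=38.1139
(2,0): Delta=-1.0000 Bond=78.2871
(2,1): Delta=-1.0000 Bond=78.2871
(2,2): Delta=-0.2975 Bond=31.0340
V0=5.9788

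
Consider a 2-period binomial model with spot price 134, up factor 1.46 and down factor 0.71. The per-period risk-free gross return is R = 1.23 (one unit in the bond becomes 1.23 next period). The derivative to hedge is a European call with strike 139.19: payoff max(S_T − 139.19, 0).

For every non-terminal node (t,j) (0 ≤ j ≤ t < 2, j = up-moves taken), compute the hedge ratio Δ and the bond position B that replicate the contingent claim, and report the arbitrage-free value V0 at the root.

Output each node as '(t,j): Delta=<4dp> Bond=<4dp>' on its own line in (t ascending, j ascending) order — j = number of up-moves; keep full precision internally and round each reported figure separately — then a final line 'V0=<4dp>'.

Under the risk-neutral measure, an up-move has probability p* = (R−d)/(u−d) = 0.6933 and values discount at R = 1.23.
Terminal payoffs: V(2,0)=0.0000, V(2,1)=0.0000, V(2,2)=146.4444
Node (1,0) S=95.1400: V=(p*·0.0000+(1−p*)·0.0000)/1.23=0.0000; Δ=(0.0000−0.0000)/(138.9044−67.5494)=0.0000; B=V−Δ·S=0.0000
Node (1,1) S=195.6400: V=(p*·146.4444+(1−p*)·0.0000)/1.23=82.5486; Δ=(146.4444−0.0000)/(285.6344−138.9044)=0.9981; B=V−Δ·S=-112.7106
Node (0,0) S=134.0000: V=(p*·82.5486+(1−p*)·0.0000)/1.23=46.5315; Δ=(82.5486−0.0000)/(195.6400−95.1400)=0.8214; B=V−Δ·S=-63.5333
Check: Δ(0,0)·S0 + B(0,0) = 46.5315 = V0.

(0,0): Delta=0.8214 Bond=-63.5333
(1,0): Delta=0.0000 Bond=0.0000
(1,1): Delta=0.9981 Bond=-112.7106
V0=46.5315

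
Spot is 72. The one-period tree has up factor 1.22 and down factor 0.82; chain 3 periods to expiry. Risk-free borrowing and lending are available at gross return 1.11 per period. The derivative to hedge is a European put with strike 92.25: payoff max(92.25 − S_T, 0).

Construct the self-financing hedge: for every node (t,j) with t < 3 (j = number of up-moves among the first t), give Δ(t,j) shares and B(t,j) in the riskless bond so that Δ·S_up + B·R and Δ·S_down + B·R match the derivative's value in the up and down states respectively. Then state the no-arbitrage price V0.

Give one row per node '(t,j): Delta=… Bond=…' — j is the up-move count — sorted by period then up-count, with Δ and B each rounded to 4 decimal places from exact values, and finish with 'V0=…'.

(0,0): Delta=-0.4298 Bond=37.1260
(1,0): Delta=-1.0000 Bond=74.8722
(1,1): Delta=-0.2845 Bond=28.4414
(2,0): Delta=-1.0000 Bond=83.1081
(2,1): Delta=-1.0000 Bond=83.1081
(2,2): Delta=-0.1021 Bond=12.0210
V0=6.1776

Risk-neutral probability p* = (R−d)/(u−d) = (1.11−0.82)/(1.22−0.82) = 0.7250.
Terminal values V(3,·): V(3,0)=52.5515, V(3,1)=33.1864, V(3,2)=4.3749, V(3,3)=0.0000
(2,0): S=48.4128. Δ = (V_up−V_dn)/(S_up−S_dn) = (33.1864−52.5515)/(59.0636−39.6985) = -1.0000. V = [p*·33.1864 + (1−p*)·52.5515]/1.11 = 34.6953. B = V − Δ·S = 83.1081.
(2,1): S=72.0288. Δ = (V_up−V_dn)/(S_up−S_dn) = (4.3749−33.1864)/(87.8751−59.0636) = -1.0000. V = [p*·4.3749 + (1−p*)·33.1864]/1.11 = 11.0793. B = V − Δ·S = 83.1081.
(2,2): S=107.1648. Δ = (V_up−V_dn)/(S_up−S_dn) = (0.0000−4.3749)/(130.7411−87.8751) = -0.1021. V = [p*·0.0000 + (1−p*)·4.3749]/1.11 = 1.0839. B = V − Δ·S = 12.0210.
(1,0): S=59.0400. Δ = (V_up−V_dn)/(S_up−S_dn) = (11.0793−34.6953)/(72.0288−48.4128) = -1.0000. V = [p*·11.0793 + (1−p*)·34.6953]/1.11 = 15.8322. B = V − Δ·S = 74.8722.
(1,1): S=87.8400. Δ = (V_up−V_dn)/(S_up−S_dn) = (1.0839−11.0793)/(107.1648−72.0288) = -0.2845. V = [p*·1.0839 + (1−p*)·11.0793]/1.11 = 3.4528. B = V − Δ·S = 28.4414.
(0,0): S=72.0000. Δ = (V_up−V_dn)/(S_up−S_dn) = (3.4528−15.8322)/(87.8400−59.0400) = -0.4298. V = [p*·3.4528 + (1−p*)·15.8322]/1.11 = 6.1776. B = V − Δ·S = 37.1260.
The time-0 hedge costs 6.1776, which is the no-arbitrage price.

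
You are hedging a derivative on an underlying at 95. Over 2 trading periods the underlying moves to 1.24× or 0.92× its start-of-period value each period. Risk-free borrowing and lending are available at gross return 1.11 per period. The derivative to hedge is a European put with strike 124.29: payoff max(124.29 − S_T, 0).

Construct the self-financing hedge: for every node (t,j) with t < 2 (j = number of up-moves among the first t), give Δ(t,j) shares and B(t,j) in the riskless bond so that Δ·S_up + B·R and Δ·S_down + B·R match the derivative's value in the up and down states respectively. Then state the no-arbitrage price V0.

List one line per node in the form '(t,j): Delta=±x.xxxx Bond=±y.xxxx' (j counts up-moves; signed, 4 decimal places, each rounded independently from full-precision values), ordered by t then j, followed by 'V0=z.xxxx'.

The replicating-portfolio and risk-neutral prices coincide; use p* = (1.11−0.92)/(1.24−0.92) = 0.5938 for the latter.
Terminal values V(2,·): V(2,0)=43.8820, V(2,1)=15.9140, V(2,2)=0.0000
  t=1,j=0: stock 87.4000 → up 108.3760 (V=15.9140), down 80.4080 (V=43.8820). Price 24.5730; hedge Δ=-1.0000, bond B=111.9730.
  t=1,j=1: stock 117.8000 → up 146.0720 (V=0.0000), down 108.3760 (V=15.9140). Price 5.8244; hedge Δ=-0.4222, bond B=55.5556.
  t=0,j=0: stock 95.0000 → up 117.8000 (V=5.8244), down 87.4000 (V=24.5730). Price 12.1090; hedge Δ=-0.6167, bond B=70.6984.
Each (Δ,B) replicates both successor values, so the strategy is self-financing and V0 is arbitrage-free.

(0,0): Delta=-0.6167 Bond=70.6984
(1,0): Delta=-1.0000 Bond=111.9730
(1,1): Delta=-0.4222 Bond=55.5556
V0=12.1090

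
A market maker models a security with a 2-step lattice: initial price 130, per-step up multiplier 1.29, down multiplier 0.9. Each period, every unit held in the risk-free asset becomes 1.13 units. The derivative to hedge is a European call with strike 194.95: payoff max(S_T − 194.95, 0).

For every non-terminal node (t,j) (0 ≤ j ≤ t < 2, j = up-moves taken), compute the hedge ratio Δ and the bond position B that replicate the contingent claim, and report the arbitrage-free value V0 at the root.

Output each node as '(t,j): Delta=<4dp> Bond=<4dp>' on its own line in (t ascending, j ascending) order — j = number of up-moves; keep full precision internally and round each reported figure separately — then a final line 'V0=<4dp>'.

The replicating-portfolio and risk-neutral prices coincide; use p* = (1.13−0.9)/(1.29−0.9) = 0.5897 for the latter.
Terminal payoffs: V(2,0)=0.0000, V(2,1)=0.0000, V(2,2)=21.3830
Node (1,0) S=117.0000: V=(p*·0.0000+(1−p*)·0.0000)/1.13=0.0000; Δ=(0.0000−0.0000)/(150.9300−105.3000)=0.0000; B=V−Δ·S=0.0000
Node (1,1) S=167.7000: V=(p*·21.3830+(1−p*)·0.0000)/1.13=11.1597; Δ=(21.3830−0.0000)/(216.3330−150.9300)=0.3269; B=V−Δ·S=-43.6685
Node (0,0) S=130.0000: V=(p*·11.1597+(1−p*)·0.0000)/1.13=5.8242; Δ=(11.1597−0.0000)/(167.7000−117.0000)=0.2201; B=V−Δ·S=-22.7904
Self-financing check: at every node Δ·S+B equals the discounted successor values.

(0,0): Delta=0.2201 Bond=-22.7904
(1,0): Delta=0.0000 Bond=0.0000
(1,1): Delta=0.3269 Bond=-43.6685
V0=5.8242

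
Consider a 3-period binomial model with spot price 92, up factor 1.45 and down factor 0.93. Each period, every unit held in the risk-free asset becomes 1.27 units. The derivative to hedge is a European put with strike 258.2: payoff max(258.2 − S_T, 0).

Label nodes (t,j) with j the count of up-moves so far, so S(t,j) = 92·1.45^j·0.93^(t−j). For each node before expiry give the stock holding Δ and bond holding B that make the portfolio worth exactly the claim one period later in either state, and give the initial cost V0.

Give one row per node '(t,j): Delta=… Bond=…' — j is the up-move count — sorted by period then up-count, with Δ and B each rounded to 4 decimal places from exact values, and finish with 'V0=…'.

(0,0): Delta=-0.8766 Bond=117.7367
(1,0): Delta=-1.0000 Bond=160.0843
(1,1): Delta=-0.8347 Bond=143.9357
(2,0): Delta=-1.0000 Bond=203.3071
(2,1): Delta=-1.0000 Bond=203.3071
(2,2): Delta=-0.7786 Bond=171.9407
V0=37.0902

Since d<R<u, set p* = (R−d)/(u−d) = 0.6538; price each node as the discounted p*-expectation of its children.
Terminal payoffs: V(3,0)=184.1992, V(3,1)=142.8223, V(3,2)=78.3101, V(3,3)=0.0000
(2,0): S=79.5708. Δ = (V_up−V_dn)/(S_up−S_dn) = (142.8223−184.1992)/(115.3777−74.0008) = -1.0000. V = [p*·142.8223 + (1−p*)·184.1992]/1.27 = 123.7363. B = V − Δ·S = 203.3071.
(2,1): S=124.0620. Δ = (V_up−V_dn)/(S_up−S_dn) = (78.3101−142.8223)/(179.8899−115.3777) = -1.0000. V = [p*·78.3101 + (1−p*)·142.8223]/1.27 = 79.2451. B = V − Δ·S = 203.3071.
(2,2): S=193.4300. Δ = (V_up−V_dn)/(S_up−S_dn) = (0.0000−78.3101)/(280.4735−179.8899) = -0.7786. V = [p*·0.0000 + (1−p*)·78.3101]/1.27 = 21.3444. B = V − Δ·S = 171.9407.
(1,0): S=85.5600. Δ = (V_up−V_dn)/(S_up−S_dn) = (79.2451−123.7363)/(124.0620−79.5708) = -1.0000. V = [p*·79.2451 + (1−p*)·123.7363]/1.27 = 74.5243. B = V − Δ·S = 160.0843.
(1,1): S=133.4000. Δ = (V_up−V_dn)/(S_up−S_dn) = (21.3444−79.2451)/(193.4300−124.0620) = -0.8347. V = [p*·21.3444 + (1−p*)·79.2451]/1.27 = 32.5881. B = V − Δ·S = 143.9357.
(0,0): S=92.0000. Δ = (V_up−V_dn)/(S_up−S_dn) = (32.5881−74.5243)/(133.4000−85.5600) = -0.8766. V = [p*·32.5881 + (1−p*)·74.5243]/1.27 = 37.0902. B = V − Δ·S = 117.7367.
Each (Δ,B) replicates both successor values, so the strategy is self-financing and V0 is arbitrage-free.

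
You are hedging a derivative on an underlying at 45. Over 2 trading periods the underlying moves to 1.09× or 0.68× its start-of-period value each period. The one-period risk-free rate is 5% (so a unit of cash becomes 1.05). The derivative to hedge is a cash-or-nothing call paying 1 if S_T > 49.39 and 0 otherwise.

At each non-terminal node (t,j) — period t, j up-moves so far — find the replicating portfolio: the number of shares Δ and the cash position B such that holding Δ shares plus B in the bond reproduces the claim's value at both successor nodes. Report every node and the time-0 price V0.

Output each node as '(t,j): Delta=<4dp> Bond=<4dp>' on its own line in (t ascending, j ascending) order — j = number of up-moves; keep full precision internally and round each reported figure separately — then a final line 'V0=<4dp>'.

(0,0): Delta=0.0466 Bond=-1.3576
(1,0): Delta=0.0000 Bond=0.0000
(1,1): Delta=0.0497 Bond=-1.5796
V0=0.7387

Risk-neutral probability p* = (R−d)/(u−d) = (1.05−0.68)/(1.09−0.68) = 0.9024.
Payoff layer (t=2): V(2,0)=0.0000, V(2,1)=0.0000, V(2,2)=1.0000
(1,0): S=30.6000. Δ = (V_up−V_dn)/(S_up−S_dn) = (0.0000−0.0000)/(33.3540−20.8080) = 0.0000. V = [p*·0.0000 + (1−p*)·0.0000]/1.05 = 0.0000. B = V − Δ·S = 0.0000.
(1,1): S=49.0500. Δ = (V_up−V_dn)/(S_up−S_dn) = (1.0000−0.0000)/(53.4645−33.3540) = 0.0497. V = [p*·1.0000 + (1−p*)·0.0000]/1.05 = 0.8595. B = V − Δ·S = -1.5796.
(0,0): S=45.0000. Δ = (V_up−V_dn)/(S_up−S_dn) = (0.8595−0.0000)/(49.0500−30.6000) = 0.0466. V = [p*·0.8595 + (1−p*)·0.0000]/1.05 = 0.7387. B = V − Δ·S = -1.3576.
Each (Δ,B) replicates both successor values, so the strategy is self-financing and V0 is arbitrage-free.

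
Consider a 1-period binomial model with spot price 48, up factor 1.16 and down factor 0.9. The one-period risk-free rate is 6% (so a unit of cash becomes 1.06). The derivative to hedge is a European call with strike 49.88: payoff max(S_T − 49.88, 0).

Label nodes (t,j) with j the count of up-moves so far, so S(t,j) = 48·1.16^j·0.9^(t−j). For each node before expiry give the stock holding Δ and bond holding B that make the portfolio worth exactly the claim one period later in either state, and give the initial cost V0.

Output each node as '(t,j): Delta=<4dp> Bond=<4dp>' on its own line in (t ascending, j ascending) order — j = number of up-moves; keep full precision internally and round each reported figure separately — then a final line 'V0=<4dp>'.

Risk-neutral probability p* = (R−d)/(u−d) = (1.06−0.9)/(1.16−0.9) = 0.6154.
Terminal payoffs: V(1,0)=0.0000, V(1,1)=5.8000
Node (0,0) S=48.0000: V=(p*·5.8000+(1−p*)·0.0000)/1.06=3.3672; Δ=(5.8000−0.0000)/(55.6800−43.2000)=0.4647; B=V−Δ·S=-18.9405
Root portfolio cost Δ·48+B reproduces V0=3.3672.

(0,0): Delta=0.4647 Bond=-18.9405
V0=3.3672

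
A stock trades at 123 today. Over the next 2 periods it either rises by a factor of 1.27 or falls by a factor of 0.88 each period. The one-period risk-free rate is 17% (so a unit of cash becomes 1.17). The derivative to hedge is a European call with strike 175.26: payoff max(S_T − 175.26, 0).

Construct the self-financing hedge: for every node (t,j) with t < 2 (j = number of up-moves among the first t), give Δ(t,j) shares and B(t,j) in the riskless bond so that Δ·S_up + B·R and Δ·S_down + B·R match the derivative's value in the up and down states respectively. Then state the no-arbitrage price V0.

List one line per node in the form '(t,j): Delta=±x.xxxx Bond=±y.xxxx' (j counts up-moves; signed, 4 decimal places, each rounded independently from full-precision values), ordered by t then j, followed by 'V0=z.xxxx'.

Risk-neutral probability p* = (R−d)/(u−d) = (1.17−0.88)/(1.27−0.88) = 0.7436.
Terminal values V(2,·): V(2,0)=0.0000, V(2,1)=0.0000, V(2,2)=23.1267
  t=1,j=0: stock 108.2400 → up 137.4648 (V=0.0000), down 95.2512 (V=0.0000). Price 0.0000; hedge Δ=0.0000, bond B=0.0000.
  t=1,j=1: stock 156.2100 → up 198.3867 (V=23.1267), down 137.4648 (V=0.0000). Price 14.6981; hedge Δ=0.3796, bond B=-44.6011.
  t=0,j=0: stock 123.0000 → up 156.2100 (V=14.6981), down 108.2400 (V=0.0000). Price 9.3413; hedge Δ=0.3064, bond B=-28.3461.
The time-0 hedge costs 9.3413, which is the no-arbitrage price.

(0,0): Delta=0.3064 Bond=-28.3461
(1,0): Delta=0.0000 Bond=0.0000
(1,1): Delta=0.3796 Bond=-44.6011
V0=9.3413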